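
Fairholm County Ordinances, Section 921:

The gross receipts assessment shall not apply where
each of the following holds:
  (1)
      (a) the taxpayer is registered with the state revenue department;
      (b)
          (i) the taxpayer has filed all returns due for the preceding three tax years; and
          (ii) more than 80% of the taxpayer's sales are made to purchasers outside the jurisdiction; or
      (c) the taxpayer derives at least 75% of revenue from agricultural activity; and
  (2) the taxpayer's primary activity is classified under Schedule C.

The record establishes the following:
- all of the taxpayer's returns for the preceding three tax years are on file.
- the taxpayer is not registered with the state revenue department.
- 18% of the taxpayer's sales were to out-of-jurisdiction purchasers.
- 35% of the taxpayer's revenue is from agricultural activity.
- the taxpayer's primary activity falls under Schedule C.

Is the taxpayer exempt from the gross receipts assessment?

(a) state-registered — not satisfied.
(i) returns current — met.
(ii) >80% out-of-jur. sales — not met.
(b) = T AND F = false.
(c) ≥75% agricultural — fails.
So (1) is not satisfied (F OR F OR F).
(2) Schedule C activity — satisfied.
So Overall is not satisfied (F AND T).

No — not exempt.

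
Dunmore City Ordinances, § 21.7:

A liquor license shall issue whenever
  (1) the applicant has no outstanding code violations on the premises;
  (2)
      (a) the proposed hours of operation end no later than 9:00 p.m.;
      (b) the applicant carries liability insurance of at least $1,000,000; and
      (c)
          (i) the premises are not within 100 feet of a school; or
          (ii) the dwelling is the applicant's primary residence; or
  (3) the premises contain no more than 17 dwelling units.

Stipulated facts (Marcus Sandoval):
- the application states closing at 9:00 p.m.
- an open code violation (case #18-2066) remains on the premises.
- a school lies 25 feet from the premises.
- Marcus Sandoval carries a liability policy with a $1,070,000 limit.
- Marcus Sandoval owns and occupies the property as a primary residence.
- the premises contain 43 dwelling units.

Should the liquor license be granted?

Yes — granted.

(1) no code violations — not met.
(a) closes by 9 p.m. — met.
(b) insurance ≥ $1,000,000 — met.
(i) ≥100 ft from school — fails.
(ii) primary residence — satisfied.
(c) = F OR T = true.
(2): T AND T AND T → true.
(3) ≤ 17 units — not met.
Overall = F OR T OR F = true.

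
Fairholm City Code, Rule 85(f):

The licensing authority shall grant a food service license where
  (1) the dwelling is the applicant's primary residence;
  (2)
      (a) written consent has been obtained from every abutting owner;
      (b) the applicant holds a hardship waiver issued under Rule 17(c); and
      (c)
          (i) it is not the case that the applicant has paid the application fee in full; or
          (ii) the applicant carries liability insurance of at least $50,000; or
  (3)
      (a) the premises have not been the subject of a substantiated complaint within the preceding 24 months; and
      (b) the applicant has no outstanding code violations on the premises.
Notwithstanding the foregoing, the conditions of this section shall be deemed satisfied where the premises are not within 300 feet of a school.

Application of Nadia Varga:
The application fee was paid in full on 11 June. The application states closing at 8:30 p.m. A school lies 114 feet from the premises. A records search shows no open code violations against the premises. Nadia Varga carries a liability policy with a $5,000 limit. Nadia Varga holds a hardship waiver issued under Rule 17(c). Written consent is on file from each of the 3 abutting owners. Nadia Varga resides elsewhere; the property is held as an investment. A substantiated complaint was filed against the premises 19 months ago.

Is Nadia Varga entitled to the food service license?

(1) primary residence — not met.
(a) all abutters consent — met.
(b) hardship waiver — met.
(i) not (fee paid) — not satisfied.
(ii) insurance ≥ $50,000 — fails.
(c): F OR F → false.
So (2) is not satisfied (T AND T AND F).
(a) no complaint in 24 mo. — not met.
(b) no code violations — met.
(3) = F AND T = false.
Overall: F OR F OR F → false.
Exception (≥300 ft from school) — not satisfied.
Result: main false OR exception false → false.

No — denied.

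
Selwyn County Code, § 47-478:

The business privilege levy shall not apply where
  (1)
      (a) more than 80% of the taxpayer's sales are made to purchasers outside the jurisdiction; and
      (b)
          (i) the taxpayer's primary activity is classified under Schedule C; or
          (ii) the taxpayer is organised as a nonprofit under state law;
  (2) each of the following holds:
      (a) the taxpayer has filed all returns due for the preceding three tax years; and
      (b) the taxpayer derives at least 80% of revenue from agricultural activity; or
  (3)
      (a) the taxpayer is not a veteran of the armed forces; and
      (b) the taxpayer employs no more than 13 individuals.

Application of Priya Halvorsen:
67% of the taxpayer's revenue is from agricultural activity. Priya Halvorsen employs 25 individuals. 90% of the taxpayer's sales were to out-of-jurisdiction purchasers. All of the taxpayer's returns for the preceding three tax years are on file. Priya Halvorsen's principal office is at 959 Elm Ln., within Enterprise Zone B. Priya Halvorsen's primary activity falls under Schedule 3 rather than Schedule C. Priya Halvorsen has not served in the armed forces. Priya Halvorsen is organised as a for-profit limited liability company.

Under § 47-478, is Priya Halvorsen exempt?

(a) >80% out-of-jur. sales — met.
(i) Schedule C activity — fails.
(ii) nonprofit — fails.
So (b) is not satisfied (F OR F).
(1) = T AND F = false.
(a) returns current — holds.
(b) ≥80% agricultural — not met.
(2) = T AND F = false.
(a) not (veteran) — satisfied.
(b) ≤ 13 employees — not met.
(3): T AND F → false.
Overall: F OR F OR F → false.

No — not exempt.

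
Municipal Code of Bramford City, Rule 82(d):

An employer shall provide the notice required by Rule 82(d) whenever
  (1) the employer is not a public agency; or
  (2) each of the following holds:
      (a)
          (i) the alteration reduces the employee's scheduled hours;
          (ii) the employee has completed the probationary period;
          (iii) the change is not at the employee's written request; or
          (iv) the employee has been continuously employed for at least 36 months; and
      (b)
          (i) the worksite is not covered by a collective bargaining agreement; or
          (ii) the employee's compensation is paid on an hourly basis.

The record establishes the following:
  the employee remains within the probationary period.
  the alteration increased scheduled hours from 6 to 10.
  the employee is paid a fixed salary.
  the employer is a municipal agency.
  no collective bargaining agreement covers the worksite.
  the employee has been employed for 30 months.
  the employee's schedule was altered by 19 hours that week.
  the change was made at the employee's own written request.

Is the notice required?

(1) not (public agency) — not satisfied.
(i) hours reduced — not met.
(ii) past probation — not satisfied.
(iii) not employee-requested — not satisfied.
(iv) tenure ≥ 36 mo. — fails.
(a): F OR F OR F OR F → false.
(i) no CBA — met.
(ii) hourly-paid — not satisfied.
So (b) is satisfied (T OR F).
(2) = F AND T = false.
Overall: F OR F → false.

No — not required.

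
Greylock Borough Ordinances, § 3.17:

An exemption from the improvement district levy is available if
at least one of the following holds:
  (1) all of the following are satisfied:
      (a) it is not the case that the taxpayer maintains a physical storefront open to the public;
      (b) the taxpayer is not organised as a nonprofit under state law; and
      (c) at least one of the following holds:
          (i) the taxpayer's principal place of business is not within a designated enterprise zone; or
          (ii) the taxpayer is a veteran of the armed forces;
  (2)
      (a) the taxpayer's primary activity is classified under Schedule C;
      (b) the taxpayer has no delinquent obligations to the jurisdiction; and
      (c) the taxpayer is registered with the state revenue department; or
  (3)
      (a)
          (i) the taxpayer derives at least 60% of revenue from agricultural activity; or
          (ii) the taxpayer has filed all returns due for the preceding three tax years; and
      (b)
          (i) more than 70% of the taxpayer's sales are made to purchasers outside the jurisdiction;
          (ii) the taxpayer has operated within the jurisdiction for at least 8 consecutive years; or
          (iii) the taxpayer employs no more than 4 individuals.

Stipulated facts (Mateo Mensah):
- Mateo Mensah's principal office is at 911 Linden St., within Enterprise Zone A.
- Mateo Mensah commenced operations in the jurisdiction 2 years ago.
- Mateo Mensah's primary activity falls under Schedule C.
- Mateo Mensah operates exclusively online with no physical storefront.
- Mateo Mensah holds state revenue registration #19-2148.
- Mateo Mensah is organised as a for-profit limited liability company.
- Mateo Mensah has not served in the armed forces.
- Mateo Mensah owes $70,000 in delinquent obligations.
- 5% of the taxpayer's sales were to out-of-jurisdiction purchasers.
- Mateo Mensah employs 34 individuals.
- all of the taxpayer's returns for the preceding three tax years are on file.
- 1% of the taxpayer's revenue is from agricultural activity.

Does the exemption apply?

(a) not (has storefront) — satisfied.
(b) not (nonprofit) — satisfied.
(i) not (in enterprise zone) — not satisfied.
(ii) veteran — fails.
(c) = F OR F = false.
(1) = T AND T AND F = false.
(a) Schedule C activity — holds.
(b) no delinquency — not met.
(c) state-registered — satisfied.
(2): T AND F AND T → false.
(i) ≥60% agricultural — fails.
(ii) returns current — holds.
(a) = F OR T = true.
(i) >70% out-of-jur. sales — fails.
(ii) ≥ 8 yrs in jurisdiction — not satisfied.
(iii) ≤ 4 employees — not met.
(b): F OR F OR F → false.
(3): T AND F → false.
So Overall is not satisfied (F OR F OR F).

No — not exempt.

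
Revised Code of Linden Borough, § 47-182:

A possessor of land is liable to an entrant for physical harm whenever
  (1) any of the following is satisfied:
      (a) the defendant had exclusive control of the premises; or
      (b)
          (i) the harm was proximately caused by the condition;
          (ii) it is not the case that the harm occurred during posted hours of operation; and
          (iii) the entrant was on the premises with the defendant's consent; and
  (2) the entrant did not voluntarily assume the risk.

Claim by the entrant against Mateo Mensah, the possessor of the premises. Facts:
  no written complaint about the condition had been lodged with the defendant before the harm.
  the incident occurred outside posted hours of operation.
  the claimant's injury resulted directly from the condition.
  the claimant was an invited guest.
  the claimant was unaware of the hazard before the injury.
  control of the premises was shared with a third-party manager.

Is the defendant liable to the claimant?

(a) exclusive control — fails.
(i) proximate cause — met.
(ii) not (during posted hours) — holds.
(iii) consent to enter — met.
(b): T AND T AND T → true.
(1): F OR T → true.
(2) no assumed risk — holds.
Overall: T AND T → true.

Yes — liable.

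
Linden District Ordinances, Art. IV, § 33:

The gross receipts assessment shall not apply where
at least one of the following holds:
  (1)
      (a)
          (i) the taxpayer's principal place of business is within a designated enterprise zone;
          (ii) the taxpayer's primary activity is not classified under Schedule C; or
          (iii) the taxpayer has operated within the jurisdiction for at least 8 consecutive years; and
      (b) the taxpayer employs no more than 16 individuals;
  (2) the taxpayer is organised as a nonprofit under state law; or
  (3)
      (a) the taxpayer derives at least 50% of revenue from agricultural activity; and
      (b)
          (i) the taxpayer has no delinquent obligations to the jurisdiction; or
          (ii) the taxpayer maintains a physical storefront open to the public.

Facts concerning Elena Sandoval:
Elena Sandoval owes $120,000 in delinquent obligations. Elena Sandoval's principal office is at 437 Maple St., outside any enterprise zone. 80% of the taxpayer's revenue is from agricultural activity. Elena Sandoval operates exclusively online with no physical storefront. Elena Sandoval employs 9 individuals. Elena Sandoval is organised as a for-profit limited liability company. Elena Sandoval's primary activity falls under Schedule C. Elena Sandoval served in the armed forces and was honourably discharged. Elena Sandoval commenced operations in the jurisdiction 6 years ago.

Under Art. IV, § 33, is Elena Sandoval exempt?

(i) in enterprise zone — fails.
(ii) not (Schedule C activity) — not satisfied.
(iii) ≥ 8 yrs in jurisdiction — fails.
(a) = F OR F OR F = false.
(b) ≤ 16 employees — satisfied.
(1) = F AND T = false.
(2) nonprofit — not met.
(a) ≥50% agricultural — met.
(i) no delinquency — not satisfied.
(ii) has storefront — not met.
So (b) is not satisfied (F OR F).
So (3) is not satisfied (T AND F).
Overall: F OR F OR F → false.

No — not exempt.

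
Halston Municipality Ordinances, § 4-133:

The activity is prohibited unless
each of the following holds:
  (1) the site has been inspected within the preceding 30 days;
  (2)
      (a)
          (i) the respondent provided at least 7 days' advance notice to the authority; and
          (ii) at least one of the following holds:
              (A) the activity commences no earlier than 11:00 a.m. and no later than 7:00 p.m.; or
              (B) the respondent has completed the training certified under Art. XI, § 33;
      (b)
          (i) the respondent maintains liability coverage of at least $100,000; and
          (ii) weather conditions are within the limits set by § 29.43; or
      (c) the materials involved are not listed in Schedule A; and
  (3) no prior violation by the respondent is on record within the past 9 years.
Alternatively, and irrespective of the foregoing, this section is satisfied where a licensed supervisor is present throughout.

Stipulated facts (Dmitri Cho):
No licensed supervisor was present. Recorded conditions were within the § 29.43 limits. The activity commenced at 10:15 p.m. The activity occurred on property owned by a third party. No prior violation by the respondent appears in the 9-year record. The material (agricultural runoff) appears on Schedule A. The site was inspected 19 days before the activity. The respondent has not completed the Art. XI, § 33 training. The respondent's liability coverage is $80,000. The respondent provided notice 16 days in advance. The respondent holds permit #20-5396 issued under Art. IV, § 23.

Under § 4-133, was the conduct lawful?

No — unlawful.

(1) site inspected — holds.
(i) ≥7 days' notice — met.
(A) start within hours — not met.
(B) training certified — fails.
(ii): F OR F → false.
So (a) is not satisfied (T AND F).
(i) coverage ≥ $100,000 — not satisfied.
(ii) weather ok — holds.
(b): F AND T → false.
(c) not (Schedule A material) — not satisfied.
So (2) is not satisfied (F OR F OR F).
(3) no prior violation — met.
Overall = T AND F AND T = false.
Exception (supervisor present) — not satisfied.
Result: main false OR exception false → false.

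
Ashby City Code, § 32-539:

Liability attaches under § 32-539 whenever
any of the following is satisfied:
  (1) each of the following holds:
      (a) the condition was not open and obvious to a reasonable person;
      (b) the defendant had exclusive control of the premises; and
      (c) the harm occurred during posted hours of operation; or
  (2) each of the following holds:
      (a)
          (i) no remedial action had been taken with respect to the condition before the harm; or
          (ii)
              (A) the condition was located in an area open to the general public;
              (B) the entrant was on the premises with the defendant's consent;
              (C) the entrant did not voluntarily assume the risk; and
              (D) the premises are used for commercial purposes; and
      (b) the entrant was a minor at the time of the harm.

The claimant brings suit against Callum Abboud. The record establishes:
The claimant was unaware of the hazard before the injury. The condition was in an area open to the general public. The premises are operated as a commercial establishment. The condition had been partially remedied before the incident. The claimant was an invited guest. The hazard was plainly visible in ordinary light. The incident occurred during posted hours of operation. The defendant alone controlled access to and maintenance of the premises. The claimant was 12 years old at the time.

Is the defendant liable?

(a) not open/obvious — not met.
(b) exclusive control — holds.
(c) during posted hours — satisfied.
(1): F AND T AND T → false.
(i) no remedial action — fails.
(A) public area — holds.
(B) consent to enter — met.
(C) no assumed risk — met.
(D) commercial use — holds.
So (ii) is satisfied (T AND T AND T AND T).
(a): F OR T → true.
(b) entrant a minor — satisfied.
So (2) is satisfied (T AND T).
Overall: F OR T → true.

Yes — liable.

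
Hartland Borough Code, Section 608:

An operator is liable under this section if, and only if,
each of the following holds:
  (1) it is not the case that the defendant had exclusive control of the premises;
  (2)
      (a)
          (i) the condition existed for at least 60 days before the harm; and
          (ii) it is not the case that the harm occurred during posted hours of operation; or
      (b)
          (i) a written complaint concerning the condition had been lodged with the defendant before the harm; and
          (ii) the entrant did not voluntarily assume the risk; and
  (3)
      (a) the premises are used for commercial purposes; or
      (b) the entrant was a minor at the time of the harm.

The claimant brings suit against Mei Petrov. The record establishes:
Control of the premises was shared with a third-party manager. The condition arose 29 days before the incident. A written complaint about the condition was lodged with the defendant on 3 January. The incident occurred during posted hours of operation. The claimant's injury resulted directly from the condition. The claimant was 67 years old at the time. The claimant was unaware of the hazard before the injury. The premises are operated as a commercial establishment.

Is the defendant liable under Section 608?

Yes — liable.

(1) not (exclusive control) — met.
(i) condition ≥60 days old — fails.
(ii) not (during posted hours) — not satisfied.
So (a) is not satisfied (F AND F).
(i) complaint lodged — met.
(ii) no assumed risk — holds.
So (b) is satisfied (T AND T).
So (2) is satisfied (F OR T).
(a) commercial use — holds.
(b) entrant a minor — not satisfied.
(3) = T OR F = true.
Overall = T AND T AND T = true.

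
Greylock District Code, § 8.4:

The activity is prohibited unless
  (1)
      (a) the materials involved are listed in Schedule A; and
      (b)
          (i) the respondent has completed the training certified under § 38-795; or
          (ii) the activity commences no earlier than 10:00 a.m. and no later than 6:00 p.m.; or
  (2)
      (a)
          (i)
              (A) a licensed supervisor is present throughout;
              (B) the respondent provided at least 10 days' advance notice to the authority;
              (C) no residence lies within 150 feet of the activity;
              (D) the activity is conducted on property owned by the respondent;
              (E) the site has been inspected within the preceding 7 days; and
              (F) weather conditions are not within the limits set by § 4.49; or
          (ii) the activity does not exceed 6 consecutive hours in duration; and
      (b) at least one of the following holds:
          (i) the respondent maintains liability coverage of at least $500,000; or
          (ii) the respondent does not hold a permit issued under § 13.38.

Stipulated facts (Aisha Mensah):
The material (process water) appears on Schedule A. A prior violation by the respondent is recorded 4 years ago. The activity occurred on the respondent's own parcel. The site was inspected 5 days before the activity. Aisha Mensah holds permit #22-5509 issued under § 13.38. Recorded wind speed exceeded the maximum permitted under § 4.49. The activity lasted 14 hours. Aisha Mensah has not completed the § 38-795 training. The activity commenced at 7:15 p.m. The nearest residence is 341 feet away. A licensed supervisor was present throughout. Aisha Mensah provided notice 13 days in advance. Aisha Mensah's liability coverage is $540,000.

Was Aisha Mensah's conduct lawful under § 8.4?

Yes — lawful.

(a) Schedule A material — satisfied.
(i) training certified — fails.
(ii) start within hours — fails.
(b) = F OR F = false.
(1) = T AND F = false.
(A) supervisor present — met.
(B) ≥10 days' notice — satisfied.
(C) no residence in 150 ft — holds.
(D) own property — satisfied.
(E) site inspected — met.
(F) not (weather ok) — met.
So (i) is satisfied (T AND T AND T AND T AND T AND T).
(ii) ≤ 6 hrs duration — fails.
(a) = T OR F = true.
(i) coverage ≥ $500,000 — satisfied.
(ii) not (holds permit) — fails.
(b): T OR F → true.
(2) = T AND T = true.
So Overall is satisfied (F OR T).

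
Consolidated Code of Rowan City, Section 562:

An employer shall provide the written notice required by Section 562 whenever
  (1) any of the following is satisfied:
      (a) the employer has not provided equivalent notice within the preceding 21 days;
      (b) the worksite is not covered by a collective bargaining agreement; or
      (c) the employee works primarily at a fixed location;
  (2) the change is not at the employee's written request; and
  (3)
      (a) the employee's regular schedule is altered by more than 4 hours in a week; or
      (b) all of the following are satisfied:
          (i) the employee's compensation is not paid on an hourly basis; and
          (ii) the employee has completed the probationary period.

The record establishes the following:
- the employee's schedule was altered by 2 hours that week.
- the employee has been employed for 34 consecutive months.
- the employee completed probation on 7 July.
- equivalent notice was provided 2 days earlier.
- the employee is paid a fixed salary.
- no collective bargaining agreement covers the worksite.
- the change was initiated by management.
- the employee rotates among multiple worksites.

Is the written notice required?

Yes — required.

(a) no recent notice — not satisfied.
(b) no CBA — met.
(c) fixed location — not met.
(1): F OR T OR F → true.
(2) not employee-requested — met.
(a) schedule shift > 4h — not satisfied.
(i) not (hourly-paid) — met.
(ii) past probation — holds.
So (b) is satisfied (T AND T).
(3) = F OR T = true.
Overall = T AND T AND T = true.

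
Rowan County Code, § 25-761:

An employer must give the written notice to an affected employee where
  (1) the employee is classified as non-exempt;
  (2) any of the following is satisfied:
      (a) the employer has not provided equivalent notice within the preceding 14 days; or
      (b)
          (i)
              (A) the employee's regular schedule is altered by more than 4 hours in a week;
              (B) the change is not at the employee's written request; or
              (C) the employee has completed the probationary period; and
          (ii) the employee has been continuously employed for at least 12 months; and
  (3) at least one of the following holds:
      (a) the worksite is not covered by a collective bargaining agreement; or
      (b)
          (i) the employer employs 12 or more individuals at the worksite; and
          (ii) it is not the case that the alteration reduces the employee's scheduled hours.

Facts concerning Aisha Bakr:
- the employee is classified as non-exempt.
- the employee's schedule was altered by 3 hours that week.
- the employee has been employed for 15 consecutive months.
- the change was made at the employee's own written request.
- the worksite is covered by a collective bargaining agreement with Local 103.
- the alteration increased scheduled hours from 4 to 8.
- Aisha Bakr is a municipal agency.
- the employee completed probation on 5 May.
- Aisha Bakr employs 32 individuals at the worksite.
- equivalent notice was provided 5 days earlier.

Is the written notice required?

Yes — required.

(1) non-exempt — met.
(a) no recent notice — fails.
(A) schedule shift > 4h — not satisfied.
(B) not employee-requested — not met.
(C) past probation — satisfied.
(i) = F OR F OR T = true.
(ii) tenure ≥ 12 mo. — met.
(b): T AND T → true.
So (2) is satisfied (F OR T).
(a) no CBA — not met.
(i) ≥ 12 at site — met.
(ii) not (hours reduced) — satisfied.
(b): T AND T → true.
(3): F OR T → true.
So Overall is satisfied (T AND T AND T).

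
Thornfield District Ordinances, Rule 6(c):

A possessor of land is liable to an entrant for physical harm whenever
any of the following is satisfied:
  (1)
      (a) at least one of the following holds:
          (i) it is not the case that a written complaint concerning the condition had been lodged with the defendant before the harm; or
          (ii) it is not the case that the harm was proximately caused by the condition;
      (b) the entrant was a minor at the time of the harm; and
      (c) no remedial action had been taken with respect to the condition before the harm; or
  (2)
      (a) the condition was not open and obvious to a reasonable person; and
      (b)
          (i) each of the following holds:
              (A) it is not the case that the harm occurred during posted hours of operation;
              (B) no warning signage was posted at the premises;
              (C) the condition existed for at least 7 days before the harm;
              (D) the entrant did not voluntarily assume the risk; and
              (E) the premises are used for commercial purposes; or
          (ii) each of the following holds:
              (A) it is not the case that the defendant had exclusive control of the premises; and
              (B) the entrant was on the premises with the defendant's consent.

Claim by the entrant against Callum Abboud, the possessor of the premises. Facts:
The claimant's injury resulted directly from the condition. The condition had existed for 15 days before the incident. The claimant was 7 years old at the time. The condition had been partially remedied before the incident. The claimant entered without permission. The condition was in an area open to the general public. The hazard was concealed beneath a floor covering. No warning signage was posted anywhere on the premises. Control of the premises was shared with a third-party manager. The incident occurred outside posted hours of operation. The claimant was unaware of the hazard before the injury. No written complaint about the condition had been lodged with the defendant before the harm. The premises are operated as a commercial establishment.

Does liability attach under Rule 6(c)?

(i) not (complaint lodged) — met.
(ii) not (proximate cause) — not satisfied.
(a) = T OR F = true.
(b) entrant a minor — satisfied.
(c) no remedial action — fails.
So (1) is not satisfied (T AND T AND F).
(a) not open/obvious — holds.
(A) not (during posted hours) — met.
(B) no signage posted — holds.
(C) condition ≥7 days old — holds.
(D) no assumed risk — satisfied.
(E) commercial use — satisfied.
So (i) is satisfied (T AND T AND T AND T AND T).
(A) not (exclusive control) — met.
(B) consent to enter — not satisfied.
So (ii) is not satisfied (T AND F).
(b): T OR F → true.
(2): T AND T → true.
Overall = F OR T = true.

Yes — liable.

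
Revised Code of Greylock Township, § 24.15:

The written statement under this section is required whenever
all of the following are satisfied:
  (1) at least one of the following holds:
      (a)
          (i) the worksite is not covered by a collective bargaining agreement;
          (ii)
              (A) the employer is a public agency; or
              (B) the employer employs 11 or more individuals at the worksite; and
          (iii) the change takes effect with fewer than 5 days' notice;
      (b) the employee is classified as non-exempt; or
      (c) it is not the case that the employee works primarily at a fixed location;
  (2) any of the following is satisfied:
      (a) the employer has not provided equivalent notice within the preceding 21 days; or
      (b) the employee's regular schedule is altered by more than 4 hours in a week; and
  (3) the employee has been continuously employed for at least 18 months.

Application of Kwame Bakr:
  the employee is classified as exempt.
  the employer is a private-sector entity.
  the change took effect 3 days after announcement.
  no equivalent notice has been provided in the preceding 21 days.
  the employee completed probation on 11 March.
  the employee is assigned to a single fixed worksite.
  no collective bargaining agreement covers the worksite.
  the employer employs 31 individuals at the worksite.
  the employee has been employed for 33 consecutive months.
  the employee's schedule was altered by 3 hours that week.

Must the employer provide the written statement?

(i) no CBA — met.
(A) public agency — not met.
(B) ≥ 11 at site — satisfied.
So (ii) is satisfied (F OR T).
(iii) < 5 days' notice — satisfied.
So (a) is satisfied (T AND T AND T).
(b) non-exempt — not met.
(c) not (fixed location) — not met.
(1) = T OR F OR F = true.
(a) no recent notice — met.
(b) schedule shift > 4h — fails.
So (2) is satisfied (T OR F).
(3) tenure ≥ 18 mo. — holds.
So Overall is satisfied (T AND T AND T).

Yes — required.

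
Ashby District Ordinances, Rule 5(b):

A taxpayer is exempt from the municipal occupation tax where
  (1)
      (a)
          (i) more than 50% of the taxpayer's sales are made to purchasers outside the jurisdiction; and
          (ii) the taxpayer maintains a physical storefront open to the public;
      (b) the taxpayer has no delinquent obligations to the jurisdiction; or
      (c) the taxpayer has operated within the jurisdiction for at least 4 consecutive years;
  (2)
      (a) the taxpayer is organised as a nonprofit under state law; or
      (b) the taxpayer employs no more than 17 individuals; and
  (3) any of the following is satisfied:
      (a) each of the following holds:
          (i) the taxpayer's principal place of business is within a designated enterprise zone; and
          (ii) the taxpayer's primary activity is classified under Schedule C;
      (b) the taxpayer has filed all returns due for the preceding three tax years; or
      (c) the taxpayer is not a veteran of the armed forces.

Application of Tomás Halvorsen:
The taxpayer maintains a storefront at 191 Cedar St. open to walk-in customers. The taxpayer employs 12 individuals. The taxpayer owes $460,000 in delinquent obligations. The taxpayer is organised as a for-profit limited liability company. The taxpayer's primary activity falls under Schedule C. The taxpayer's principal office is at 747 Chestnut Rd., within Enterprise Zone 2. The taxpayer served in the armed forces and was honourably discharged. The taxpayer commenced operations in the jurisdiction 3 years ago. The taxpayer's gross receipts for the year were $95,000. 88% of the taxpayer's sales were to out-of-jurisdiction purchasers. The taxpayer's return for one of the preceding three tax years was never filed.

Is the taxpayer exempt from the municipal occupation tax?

(i) >50% out-of-jur. sales — satisfied.
(ii) has storefront — met.
So (a) is satisfied (T AND T).
(b) no delinquency — fails.
(c) ≥ 4 yrs in jurisdiction — fails.
(1) = T OR F OR F = true.
(a) nonprofit — not satisfied.
(b) ≤ 17 employees — met.
(2) = F OR T = true.
(i) in enterprise zone — met.
(ii) Schedule C activity — holds.
(a): T AND T → true.
(b) returns current — fails.
(c) not (veteran) — not met.
So (3) is satisfied (T OR F OR F).
Overall = T AND T AND T = true.

Yes — exempt.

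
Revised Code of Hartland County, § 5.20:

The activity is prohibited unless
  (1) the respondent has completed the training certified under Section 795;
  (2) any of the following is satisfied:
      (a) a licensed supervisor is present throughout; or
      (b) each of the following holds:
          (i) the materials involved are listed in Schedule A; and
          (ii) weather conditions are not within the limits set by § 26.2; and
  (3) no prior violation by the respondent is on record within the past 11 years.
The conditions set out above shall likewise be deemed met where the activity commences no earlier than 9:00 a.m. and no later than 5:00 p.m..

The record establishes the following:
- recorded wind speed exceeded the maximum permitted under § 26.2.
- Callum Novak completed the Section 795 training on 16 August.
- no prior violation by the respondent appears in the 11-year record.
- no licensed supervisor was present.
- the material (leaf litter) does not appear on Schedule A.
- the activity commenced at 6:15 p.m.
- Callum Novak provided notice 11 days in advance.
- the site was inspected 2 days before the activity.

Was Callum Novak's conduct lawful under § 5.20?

No — unlawful.

(1) training certified — satisfied.
(a) supervisor present — not met.
(i) Schedule A material — fails.
(ii) not (weather ok) — satisfied.
(b) = F AND T = false.
(2) = F OR F = false.
(3) no prior violation — met.
Overall: T AND F AND T → false.
Exception (start within hours) — not satisfied.
Result: main false OR exception false → false.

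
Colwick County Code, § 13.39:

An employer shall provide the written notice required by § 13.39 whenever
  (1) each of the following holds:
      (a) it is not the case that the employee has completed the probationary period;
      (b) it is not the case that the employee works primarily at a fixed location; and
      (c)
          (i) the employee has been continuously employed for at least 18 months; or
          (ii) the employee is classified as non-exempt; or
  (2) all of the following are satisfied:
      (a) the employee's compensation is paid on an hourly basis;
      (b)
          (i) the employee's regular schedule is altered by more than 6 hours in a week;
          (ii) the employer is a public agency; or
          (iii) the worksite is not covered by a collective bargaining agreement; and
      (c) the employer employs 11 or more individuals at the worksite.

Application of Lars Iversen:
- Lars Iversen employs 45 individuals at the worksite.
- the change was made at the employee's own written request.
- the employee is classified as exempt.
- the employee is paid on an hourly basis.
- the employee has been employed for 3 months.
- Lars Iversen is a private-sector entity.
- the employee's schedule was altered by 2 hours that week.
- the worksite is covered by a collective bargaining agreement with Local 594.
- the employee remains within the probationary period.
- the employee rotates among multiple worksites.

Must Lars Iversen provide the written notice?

No — not required.

(a) not (past probation) — holds.
(b) not (fixed location) — satisfied.
(i) tenure ≥ 18 mo. — not met.
(ii) non-exempt — not satisfied.
So (c) is not satisfied (F OR F).
(1): T AND T AND F → false.
(a) hourly-paid — holds.
(i) schedule shift > 6h — not satisfied.
(ii) public agency — not met.
(iii) no CBA — not met.
(b): F OR F OR F → false.
(c) ≥ 11 at site — satisfied.
(2) = T AND F AND T = false.
Overall: F OR F → false.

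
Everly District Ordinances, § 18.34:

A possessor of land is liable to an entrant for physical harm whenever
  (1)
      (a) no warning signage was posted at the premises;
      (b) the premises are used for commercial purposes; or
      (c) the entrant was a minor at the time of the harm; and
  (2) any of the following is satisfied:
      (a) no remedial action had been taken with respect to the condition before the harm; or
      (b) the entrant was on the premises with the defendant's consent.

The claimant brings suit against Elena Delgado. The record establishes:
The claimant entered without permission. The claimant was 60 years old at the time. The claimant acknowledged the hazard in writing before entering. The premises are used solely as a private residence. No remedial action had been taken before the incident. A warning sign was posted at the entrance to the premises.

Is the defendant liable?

No — not liable.

(a) no signage posted — not met.
(b) commercial use — not met.
(c) entrant a minor — not satisfied.
So (1) is not satisfied (F OR F OR F).
(a) no remedial action — met.
(b) consent to enter — not satisfied.
So (2) is satisfied (T OR F).
Overall = F AND T = false.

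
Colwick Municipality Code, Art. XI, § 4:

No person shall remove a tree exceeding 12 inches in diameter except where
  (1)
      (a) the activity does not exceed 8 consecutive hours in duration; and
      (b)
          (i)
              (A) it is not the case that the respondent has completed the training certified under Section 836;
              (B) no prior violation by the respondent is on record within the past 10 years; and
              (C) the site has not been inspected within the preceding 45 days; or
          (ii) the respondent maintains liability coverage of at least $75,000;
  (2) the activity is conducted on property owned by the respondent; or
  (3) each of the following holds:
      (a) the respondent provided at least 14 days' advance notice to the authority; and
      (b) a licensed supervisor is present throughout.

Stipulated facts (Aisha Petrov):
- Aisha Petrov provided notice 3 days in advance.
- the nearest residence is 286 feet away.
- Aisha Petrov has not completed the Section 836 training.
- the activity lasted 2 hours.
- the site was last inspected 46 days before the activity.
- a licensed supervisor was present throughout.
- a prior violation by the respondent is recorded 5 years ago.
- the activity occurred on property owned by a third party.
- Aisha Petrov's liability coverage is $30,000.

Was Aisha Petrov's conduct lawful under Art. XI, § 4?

(a) ≤ 8 hrs duration — met.
(A) not (training certified) — met.
(B) no prior violation — not satisfied.
(C) not (site inspected) — satisfied.
(i) = T AND F AND T = false.
(ii) coverage ≥ $75,000 — fails.
(b): F OR F → false.
So (1) is not satisfied (T AND F).
(2) own property — not satisfied.
(a) ≥14 days' notice — not met.
(b) supervisor present — satisfied.
So (3) is not satisfied (F AND T).
Overall: F OR F OR F → false.

No — unlawful.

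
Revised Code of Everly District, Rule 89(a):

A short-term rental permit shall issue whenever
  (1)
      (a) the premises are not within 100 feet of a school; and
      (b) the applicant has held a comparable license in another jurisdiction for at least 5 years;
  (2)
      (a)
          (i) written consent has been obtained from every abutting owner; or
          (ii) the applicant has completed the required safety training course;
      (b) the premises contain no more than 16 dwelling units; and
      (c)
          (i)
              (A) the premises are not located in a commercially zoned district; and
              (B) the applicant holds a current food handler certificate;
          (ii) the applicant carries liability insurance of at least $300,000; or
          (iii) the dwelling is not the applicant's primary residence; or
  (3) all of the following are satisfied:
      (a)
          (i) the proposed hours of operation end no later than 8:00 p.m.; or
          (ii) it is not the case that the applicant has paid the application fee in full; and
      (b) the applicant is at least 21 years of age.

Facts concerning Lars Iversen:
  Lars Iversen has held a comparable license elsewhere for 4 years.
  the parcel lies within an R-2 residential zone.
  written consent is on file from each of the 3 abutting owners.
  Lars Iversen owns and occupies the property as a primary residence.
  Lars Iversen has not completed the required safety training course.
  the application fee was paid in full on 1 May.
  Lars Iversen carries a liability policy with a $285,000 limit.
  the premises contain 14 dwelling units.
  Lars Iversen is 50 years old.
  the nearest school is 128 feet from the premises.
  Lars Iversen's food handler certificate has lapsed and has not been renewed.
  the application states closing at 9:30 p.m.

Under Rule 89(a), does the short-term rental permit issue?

No — denied.

(a) ≥100 ft from school — met.
(b) prior license ≥ 5 yr — not met.
(1) = T AND F = false.
(i) all abutters consent — met.
(ii) safety training — not met.
(a) = T OR F = true.
(b) ≤ 16 units — holds.
(A) not (commercially zoned) — holds.
(B) food handler cert. — fails.
So (i) is not satisfied (T AND F).
(ii) insurance ≥ $300,000 — not satisfied.
(iii) not (primary residence) — fails.
So (c) is not satisfied (F OR F OR F).
So (2) is not satisfied (T AND T AND F).
(i) closes by 8 p.m. — not satisfied.
(ii) not (fee paid) — fails.
(a) = F OR F = false.
(b) age ≥ 21 — met.
(3): F AND T → false.
Overall: F OR F OR F → false.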